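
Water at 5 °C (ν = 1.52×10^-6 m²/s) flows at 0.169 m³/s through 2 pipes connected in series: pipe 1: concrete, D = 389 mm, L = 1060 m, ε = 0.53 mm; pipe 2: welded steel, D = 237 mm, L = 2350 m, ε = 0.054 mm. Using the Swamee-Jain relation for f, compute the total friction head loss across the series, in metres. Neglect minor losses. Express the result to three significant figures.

H ≈ 122 m

Pipe 1: V = 1.422 m/s, Re = 3.64×10^5, ε/D = 0.00136, f = 0.02199, h_1 = f(L/D)V²/2g = 6.176 m
Pipe 2: V = 3.831 m/s, Re = 5.97×10^5, ε/D = 2.28×10^-4, f = 0.01555, h_2 = f(L/D)V²/2g = 115.4 m
Series → Q common, losses add: H = Σh = 121.5 m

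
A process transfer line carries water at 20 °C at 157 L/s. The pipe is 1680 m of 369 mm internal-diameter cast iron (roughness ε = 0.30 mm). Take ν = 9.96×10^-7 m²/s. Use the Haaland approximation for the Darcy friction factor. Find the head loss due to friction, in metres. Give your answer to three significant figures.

V = 4Q/(πD²) = 4·0.157/(π·0.369²) = 1.468 m/s
Re = VD/ν = 1.468·0.369/9.96×10^-7 = 5.44×10^5 → turbulent
ε/D = 0.30/369 = 8.13×10^-4
Haaland: f = 0.01928
h_f = f(L/D)V²/(2g) = 0.01928·(1680/0.369)·1.468²/(2·9.81) = 9.641 m

h_f ≈ 9.64 m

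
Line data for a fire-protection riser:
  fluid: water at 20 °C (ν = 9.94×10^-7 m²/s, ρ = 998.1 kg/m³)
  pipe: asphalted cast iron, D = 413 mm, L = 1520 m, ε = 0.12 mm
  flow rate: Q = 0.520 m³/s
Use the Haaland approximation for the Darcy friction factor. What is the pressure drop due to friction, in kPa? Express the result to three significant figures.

V = 4Q/(πD²) = 4·0.520/(π·0.413²) = 3.882 m/s
Re = VD/ν = 3.882·0.413/9.94×10^-7 = 1.61×10^6 → turbulent
ε/D = 0.12/413 = 2.91×10^-4
Haaland: f = 0.01528
h_f = f(L/D)V²/(2g) = 0.01528·(1520/0.413)·3.882²/(2·9.81) = 43.19 m
Δp = ρg·h_f = 998.1·9.81·43.19 = 422.9 kPa

Δp ≈ 423 kPa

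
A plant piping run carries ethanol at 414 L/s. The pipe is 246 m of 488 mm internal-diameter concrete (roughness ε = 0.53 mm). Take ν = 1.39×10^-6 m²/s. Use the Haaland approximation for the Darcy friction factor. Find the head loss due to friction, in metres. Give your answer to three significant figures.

h_f ≈ 2.57 m

V = 4Q/(πD²) = 4·0.414/(π·0.488²) = 2.213 m/s
Re = VD/ν = 2.213·0.488/1.39×10^-6 = 7.77×10^5 → turbulent
ε/D = 0.53/488 = 0.00109
Haaland: f = 0.02040
h_f = f(L/D)V²/(2g) = 0.02040·(246/0.488)·2.213²/(2·9.81) = 2.568 m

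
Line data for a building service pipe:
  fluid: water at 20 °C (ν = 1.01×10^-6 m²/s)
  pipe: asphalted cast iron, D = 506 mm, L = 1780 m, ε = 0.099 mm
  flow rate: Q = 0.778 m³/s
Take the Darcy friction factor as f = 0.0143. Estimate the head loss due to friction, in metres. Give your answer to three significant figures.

h_f ≈ 38.4 m

V = 4Q/(πD²) = 4·0.778/(π·0.506²) = 3.869 m/s
h_f = f(L/D)V²/(2g) = 0.01430·(1780/0.506)·3.869²/(2·9.81) = 38.38 m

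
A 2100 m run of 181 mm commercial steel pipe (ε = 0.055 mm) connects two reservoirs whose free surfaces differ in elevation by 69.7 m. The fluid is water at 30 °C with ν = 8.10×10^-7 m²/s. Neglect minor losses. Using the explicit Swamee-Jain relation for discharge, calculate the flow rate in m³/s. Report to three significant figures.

Q ≈ 0.0696 m³/s

Swamee-Jain (Type II): Q = -0.965·√(gD⁵h_f/L)·ln[ε/(3.7D) + √(3.17ν²L/(gD³h_f))]
√(gD⁵h_f/L) = √(9.81·0.181⁵·69.7/2100) = 0.007953
ε/(3.7D) = 8.21×10^-5; √(3.17ν²L/(gD³h_f)) = 3.28×10^-5
Q = -0.965·0.007953·ln(1.149×10^-4) = 0.06962 m³/s
Check: V = 2.71 m/s, Re = 6.05×10^5, f = 0.01620, h_f = 70.1 m ≈ 69.7 m ✓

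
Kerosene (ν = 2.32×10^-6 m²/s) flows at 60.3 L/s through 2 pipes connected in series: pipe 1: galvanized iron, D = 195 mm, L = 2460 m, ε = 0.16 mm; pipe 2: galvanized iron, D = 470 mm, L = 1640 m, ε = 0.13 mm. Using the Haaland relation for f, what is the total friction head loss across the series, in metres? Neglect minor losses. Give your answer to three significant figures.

H ≈ 53.9 m

Pipe 1: V = 2.019 m/s, Re = 1.70×10^5, ε/D = 8.21×10^-4, f = 0.02039, h_1 = f(L/D)V²/2g = 53.44 m
Pipe 2: V = 0.3476 m/s, Re = 7.04×10^4, ε/D = 2.77×10^-4, f = 0.02023, h_2 = f(L/D)V²/2g = 0.4347 m
Series → Q common, losses add: H = Σh = 53.87 m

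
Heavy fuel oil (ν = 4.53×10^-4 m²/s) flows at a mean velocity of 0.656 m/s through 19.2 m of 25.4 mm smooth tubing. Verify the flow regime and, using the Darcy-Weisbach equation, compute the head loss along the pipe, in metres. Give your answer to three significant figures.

h_f ≈ 28.8 m

Re = VD/ν = 0.656·0.02540/4.53×10^-4 = 36.8 → laminar (Re < 2300)
f = 64/Re = 1.740
h_f = f(L/D)V²/(2g) = 1.740·(19.2/0.02540)·0.656²/(2·9.81) = 28.85 m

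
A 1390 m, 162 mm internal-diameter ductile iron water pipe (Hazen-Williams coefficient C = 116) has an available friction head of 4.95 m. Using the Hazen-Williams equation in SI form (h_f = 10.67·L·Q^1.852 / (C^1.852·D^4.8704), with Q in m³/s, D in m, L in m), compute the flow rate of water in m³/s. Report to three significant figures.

Q ≈ 0.0128 m³/s

Rearranging: Q = [h_f·C^1.852·D^4.8704 / (10.67·L)]^(1/1.852)
Q = [4.95·116^1.852·0.162^4.8704 / (10.67·1390)]^0.540 = 0.01284 m³/s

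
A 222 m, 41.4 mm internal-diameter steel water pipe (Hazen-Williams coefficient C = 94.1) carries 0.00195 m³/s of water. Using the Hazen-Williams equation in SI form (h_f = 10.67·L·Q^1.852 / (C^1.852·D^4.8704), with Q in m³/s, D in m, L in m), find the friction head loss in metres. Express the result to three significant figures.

h_f = 10.67·222·0.00195^1.852 / (94.1^1.852·0.0414^4.8704) = 27.31 m

h_f ≈ 27.3 m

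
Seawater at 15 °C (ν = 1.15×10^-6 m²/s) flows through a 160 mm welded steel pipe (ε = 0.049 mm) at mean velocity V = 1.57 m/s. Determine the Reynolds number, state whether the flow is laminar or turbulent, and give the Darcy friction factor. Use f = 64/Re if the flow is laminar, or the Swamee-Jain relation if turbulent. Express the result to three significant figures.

Re = VD/ν = 1.570·0.160/1.15×10^-6 = 2.18×10^5
Re > 4000 → turbulent; ε/D = 3.06×10^-4
Swamee-Jain: f = 0.01766

Re ≈ 2.18×10^5; turbulent; f ≈ 0.0177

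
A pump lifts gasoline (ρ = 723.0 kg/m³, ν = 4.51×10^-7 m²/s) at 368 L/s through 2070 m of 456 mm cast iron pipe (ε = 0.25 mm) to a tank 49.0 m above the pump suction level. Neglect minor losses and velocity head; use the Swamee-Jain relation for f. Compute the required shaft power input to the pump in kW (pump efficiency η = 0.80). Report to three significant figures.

V = 4Q/(πD²) = 2.253 m/s; Re = 2.28×10^6; ε/D = 5.48×10^-4; f = 0.01733
h_f = f(L/D)V²/2g = 20.36 m
Total head H = z + h_f = 49.0 + 20.36 = 69.36 m
P_hyd = ρgQH = 723.0·9.81·0.368·69.36 = 181.0 kW
P_shaft = P_hyd/η = 181.0/0.80 = 226.3 kW

P_shaft ≈ 226 kW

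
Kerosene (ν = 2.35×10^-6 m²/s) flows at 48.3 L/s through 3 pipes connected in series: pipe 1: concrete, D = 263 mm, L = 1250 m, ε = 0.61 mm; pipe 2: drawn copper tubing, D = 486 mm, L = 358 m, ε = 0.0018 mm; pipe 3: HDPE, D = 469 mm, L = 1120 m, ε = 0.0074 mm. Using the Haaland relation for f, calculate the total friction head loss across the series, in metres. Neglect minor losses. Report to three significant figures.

H ≈ 5.19 m

Pipe 1: V = 0.8891 m/s, Re = 9.95×10^4, ε/D = 0.00232, f = 0.02580, h_1 = f(L/D)V²/2g = 4.941 m
Pipe 2: V = 0.2604 m/s, Re = 5.38×10^4, ε/D = 3.70×10^-6, f = 0.02038, h_2 = f(L/D)V²/2g = 0.05187 m
Pipe 3: V = 0.2796 m/s, Re = 5.58×10^4, ε/D = 1.58×10^-5, f = 0.02025, h_3 = f(L/D)V²/2g = 0.1927 m
Series → Q common, losses add: H = Σh = 5.185 m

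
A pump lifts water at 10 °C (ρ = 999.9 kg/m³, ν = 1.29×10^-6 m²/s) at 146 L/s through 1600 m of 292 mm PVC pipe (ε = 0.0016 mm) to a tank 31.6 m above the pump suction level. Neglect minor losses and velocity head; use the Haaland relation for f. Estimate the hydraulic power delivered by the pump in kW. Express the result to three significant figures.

P_hyd ≈ 70.3 kW

V = 4Q/(πD²) = 2.180 m/s; Re = 4.94×10^5; ε/D = 5.48×10^-6; f = 0.01315
h_f = f(L/D)V²/2g = 17.46 m
Total head H = z + h_f = 31.6 + 17.46 = 49.06 m
P_hyd = ρgQH = 999.9·9.81·0.146·49.06 = 70.26 kW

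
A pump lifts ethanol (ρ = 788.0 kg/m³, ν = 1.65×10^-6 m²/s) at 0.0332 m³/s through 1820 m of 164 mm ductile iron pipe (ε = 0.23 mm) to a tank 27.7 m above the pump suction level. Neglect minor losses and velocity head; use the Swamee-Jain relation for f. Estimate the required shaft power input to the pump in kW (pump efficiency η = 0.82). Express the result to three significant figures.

V = 4Q/(πD²) = 1.572 m/s; Re = 1.56×10^5; ε/D = 0.00140; f = 0.02295
h_f = f(L/D)V²/2g = 32.06 m
Total head H = z + h_f = 27.7 + 32.06 = 59.76 m
P_hyd = ρgQH = 788.0·9.81·0.0332·59.76 = 15.34 kW
P_shaft = P_hyd/η = 15.34/0.82 = 18.70 kW

P_shaft ≈ 18.7 kW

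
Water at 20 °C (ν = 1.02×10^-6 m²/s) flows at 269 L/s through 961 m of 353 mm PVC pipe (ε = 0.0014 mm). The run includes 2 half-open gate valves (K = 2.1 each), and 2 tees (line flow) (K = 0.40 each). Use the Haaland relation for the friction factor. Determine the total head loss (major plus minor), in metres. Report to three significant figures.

H_L ≈ 14.2 m

V = 4Q/(πD²) = 2.749 m/s; V²/2g = 0.3851 m
Re = 9.51×10^5, ε/D = 3.97×10^-6 → f = 0.01175 (Haaland)
Major: h_f = f(L/D)·V²/2g = 0.01175·2722·0.3851 = 12.32 m
Minor: ΣK = 5.00; h_m = ΣK·V²/2g = 1.925 m
Total H_L = 12.32 + 1.925 = 14.24 m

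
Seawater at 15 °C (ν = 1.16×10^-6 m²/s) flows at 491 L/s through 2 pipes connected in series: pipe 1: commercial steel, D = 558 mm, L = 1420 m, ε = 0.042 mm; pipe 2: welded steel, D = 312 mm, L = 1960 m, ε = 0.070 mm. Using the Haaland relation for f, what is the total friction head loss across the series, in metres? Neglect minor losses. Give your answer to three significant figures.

Pipe 1: V = 2.008 m/s, Re = 9.66×10^5, ε/D = 7.53×10^-5, f = 0.01299, h_1 = f(L/D)V²/2g = 6.791 m
Pipe 2: V = 6.422 m/s, Re = 1.73×10^6, ε/D = 2.24×10^-4, f = 0.01455, h_2 = f(L/D)V²/2g = 192.2 m
Series → Q common, losses add: H = Σh = 199.0 m

H ≈ 199 m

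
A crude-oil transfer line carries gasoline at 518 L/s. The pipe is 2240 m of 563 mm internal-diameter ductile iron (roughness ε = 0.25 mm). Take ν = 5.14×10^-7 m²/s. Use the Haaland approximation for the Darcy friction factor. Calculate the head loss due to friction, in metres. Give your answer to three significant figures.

V = 4Q/(πD²) = 4·0.518/(π·0.563²) = 2.081 m/s
Re = VD/ν = 2.081·0.563/5.14×10^-7 = 2.28×10^6 → turbulent
ε/D = 0.25/563 = 4.44×10^-4
Haaland: f = 0.01651
h_f = f(L/D)V²/(2g) = 0.01651·(2240/0.563)·2.081²/(2·9.81) = 14.50 m

h_f ≈ 14.5 m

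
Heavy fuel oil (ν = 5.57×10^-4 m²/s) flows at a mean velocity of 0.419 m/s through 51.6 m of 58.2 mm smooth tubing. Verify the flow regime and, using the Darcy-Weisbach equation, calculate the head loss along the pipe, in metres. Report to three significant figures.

h_f ≈ 11.6 m

Re = VD/ν = 0.419·0.05820/5.57×10^-4 = 43.8 → laminar (Re < 2300)
f = 64/Re = 1.462
h_f = f(L/D)V²/(2g) = 1.462·(51.6/0.05820)·0.419²/(2·9.81) = 11.60 m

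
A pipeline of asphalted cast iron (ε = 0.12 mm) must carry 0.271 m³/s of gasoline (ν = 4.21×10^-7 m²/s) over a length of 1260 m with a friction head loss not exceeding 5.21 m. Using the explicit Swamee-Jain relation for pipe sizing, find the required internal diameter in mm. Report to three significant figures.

Swamee-Jain (Type III): D = 0.66·[ε^1.25·(LQ²/(gh_f))^4.75 + ν·Q^9.4·(L/(gh_f))^5.2]^0.04
LQ²/(gh_f) = 1.811; L/(gh_f) = 24.65
Term 1 = ε^1.25·(…)^4.75 = 2.11×10^-4; Term 2 = ν·Q^9.4·(…)^5.2 = 3.40×10^-5
D = 0.66·(2.11×10^-4 + 3.40×10^-5)^0.04 = 0.4732 m = 473 mm
Check: V = 1.54 m/s, Re = 1.73×10^6, f = 0.01499, h_f = 4.83 m ≈ 5.21 m ✓

D ≈ 473 mm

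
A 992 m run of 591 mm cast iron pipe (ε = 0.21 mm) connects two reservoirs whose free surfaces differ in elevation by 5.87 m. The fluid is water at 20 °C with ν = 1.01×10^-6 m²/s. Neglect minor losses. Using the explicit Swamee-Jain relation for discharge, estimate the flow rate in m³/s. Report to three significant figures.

Q ≈ 0.568 m³/s

Swamee-Jain (Type II): Q = -0.965·√(gD⁵h_f/L)·ln[ε/(3.7D) + √(3.17ν²L/(gD³h_f))]
√(gD⁵h_f/L) = √(9.81·0.591⁵·5.87/992) = 0.06469
ε/(3.7D) = 9.60×10^-5; √(3.17ν²L/(gD³h_f)) = 1.64×10^-5
Q = -0.965·0.06469·ln(1.125×10^-4) = 0.5677 m³/s
Check: V = 2.07 m/s, Re = 1.21×10^6, f = 0.01612, h_f = 5.90 m ≈ 5.87 m ✓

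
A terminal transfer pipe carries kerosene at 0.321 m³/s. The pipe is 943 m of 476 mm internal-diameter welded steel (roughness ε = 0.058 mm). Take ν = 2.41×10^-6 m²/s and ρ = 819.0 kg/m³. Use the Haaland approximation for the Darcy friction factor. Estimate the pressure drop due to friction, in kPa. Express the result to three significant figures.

V = 4Q/(πD²) = 4·0.321/(π·0.476²) = 1.804 m/s
Re = VD/ν = 1.804·0.476/2.41×10^-6 = 3.56×10^5 → turbulent
ε/D = 0.058/476 = 1.22×10^-4
Haaland: f = 0.01508
h_f = f(L/D)V²/(2g) = 0.01508·(943/0.476)·1.804²/(2·9.81) = 4.956 m
Δp = ρg·h_f = 819.0·9.81·4.956 = 39.81 kPa

Δp ≈ 39.8 kPa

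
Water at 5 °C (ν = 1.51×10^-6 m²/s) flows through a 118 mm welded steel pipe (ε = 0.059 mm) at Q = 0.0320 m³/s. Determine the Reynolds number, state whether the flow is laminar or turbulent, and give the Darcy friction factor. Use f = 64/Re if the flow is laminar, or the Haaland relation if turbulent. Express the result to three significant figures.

Re ≈ 2.29×10^5; turbulent; f ≈ 0.0184

V = 4Q/(πD²) = 2.926 m/s
Re = VD/ν = 2.926·0.118/1.51×10^-6 = 2.29×10^5
Re > 4000 → turbulent; ε/D = 5.00×10^-4
Haaland: f = 0.01843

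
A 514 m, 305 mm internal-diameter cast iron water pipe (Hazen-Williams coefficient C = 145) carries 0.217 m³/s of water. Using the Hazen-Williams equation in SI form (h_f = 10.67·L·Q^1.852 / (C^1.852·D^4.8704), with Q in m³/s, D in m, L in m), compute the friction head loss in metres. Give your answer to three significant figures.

h_f ≈ 10.4 m

h_f = 10.67·514·0.217^1.852 / (145^1.852·0.305^4.8704) = 10.45 m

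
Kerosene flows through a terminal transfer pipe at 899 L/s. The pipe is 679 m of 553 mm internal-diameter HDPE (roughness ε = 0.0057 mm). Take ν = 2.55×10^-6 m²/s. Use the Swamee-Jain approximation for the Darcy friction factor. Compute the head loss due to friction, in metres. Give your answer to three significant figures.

V = 4Q/(πD²) = 4·0.899/(π·0.553²) = 3.743 m/s
Re = VD/ν = 3.743·0.553/2.55×10^-6 = 8.12×10^5 → turbulent
ε/D = 0.0057/553 = 1.03×10^-5
Swamee-Jain: f = 0.01225
h_f = f(L/D)V²/(2g) = 0.01225·(679/0.553)·3.743²/(2·9.81) = 10.74 m

h_f ≈ 10.7 m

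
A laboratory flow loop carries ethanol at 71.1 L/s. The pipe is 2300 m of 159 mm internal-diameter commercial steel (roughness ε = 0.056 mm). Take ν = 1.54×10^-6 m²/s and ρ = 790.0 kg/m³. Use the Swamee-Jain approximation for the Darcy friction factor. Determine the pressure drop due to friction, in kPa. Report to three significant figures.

Δp ≈ 1250 kPa

V = 4Q/(πD²) = 4·0.0711/(π·0.159²) = 3.581 m/s
Re = VD/ν = 3.581·0.159/1.54×10^-6 = 3.70×10^5 → turbulent
ε/D = 0.056/159 = 3.52×10^-4
Swamee-Jain: f = 0.01713
h_f = f(L/D)V²/(2g) = 0.01713·(2300/0.159)·3.581²/(2·9.81) = 161.9 m
Δp = ρg·h_f = 790.0·9.81·161.9 = 1255 kPa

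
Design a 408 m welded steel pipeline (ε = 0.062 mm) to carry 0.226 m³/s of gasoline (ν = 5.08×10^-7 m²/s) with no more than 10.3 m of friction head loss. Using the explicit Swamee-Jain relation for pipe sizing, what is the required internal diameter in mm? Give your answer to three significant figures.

Swamee-Jain (Type III): D = 0.66·[ε^1.25·(LQ²/(gh_f))^4.75 + ν·Q^9.4·(L/(gh_f))^5.2]^0.04
LQ²/(gh_f) = 0.2062; L/(gh_f) = 4.038
Term 1 = ε^1.25·(…)^4.75 = 3.05×10^-9; Term 2 = ν·Q^9.4·(…)^5.2 = 6.12×10^-10
D = 0.66·(3.05×10^-9 + 6.12×10^-10)^0.04 = 0.3034 m = 303 mm
Check: V = 3.13 m/s, Re = 1.87×10^6, f = 0.01441, h_f = 9.64 m ≈ 10.3 m ✓

D ≈ 303 mm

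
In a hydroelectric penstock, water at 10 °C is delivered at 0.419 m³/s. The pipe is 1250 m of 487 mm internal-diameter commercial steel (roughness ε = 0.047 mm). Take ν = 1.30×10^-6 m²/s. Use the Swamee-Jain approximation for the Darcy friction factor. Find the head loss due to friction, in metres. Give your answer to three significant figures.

h_f ≈ 9.04 m

V = 4Q/(πD²) = 4·0.419/(π·0.487²) = 2.249 m/s
Re = VD/ν = 2.249·0.487/1.30×10^-6 = 8.43×10^5 → turbulent
ε/D = 0.047/487 = 9.65×10^-5
Swamee-Jain: f = 0.01366
h_f = f(L/D)V²/(2g) = 0.01366·(1250/0.487)·2.249²/(2·9.81) = 9.043 m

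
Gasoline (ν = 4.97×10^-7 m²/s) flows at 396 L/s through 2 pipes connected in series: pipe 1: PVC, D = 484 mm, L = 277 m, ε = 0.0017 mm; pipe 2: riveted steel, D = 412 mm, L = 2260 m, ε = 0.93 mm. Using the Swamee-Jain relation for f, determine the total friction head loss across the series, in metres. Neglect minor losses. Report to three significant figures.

Pipe 1: V = 2.152 m/s, Re = 2.10×10^6, ε/D = 3.51×10^-6, f = 0.01043, h_1 = f(L/D)V²/2g = 1.409 m
Pipe 2: V = 2.970 m/s, Re = 2.46×10^6, ε/D = 0.00226, f = 0.02430, h_2 = f(L/D)V²/2g = 59.95 m
Series → Q common, losses add: H = Σh = 61.35 m

H ≈ 61.4 m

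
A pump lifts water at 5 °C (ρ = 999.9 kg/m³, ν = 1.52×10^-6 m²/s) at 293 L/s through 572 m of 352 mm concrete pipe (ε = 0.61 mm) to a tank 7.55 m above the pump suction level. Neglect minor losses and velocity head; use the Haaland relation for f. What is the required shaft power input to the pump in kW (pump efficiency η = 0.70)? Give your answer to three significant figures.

P_shaft ≈ 101 kW

V = 4Q/(πD²) = 3.011 m/s; Re = 6.97×10^5; ε/D = 0.00173; f = 0.02285
h_f = f(L/D)V²/2g = 17.16 m
Total head H = z + h_f = 7.55 + 17.16 = 24.71 m
P_hyd = ρgQH = 999.9·9.81·0.293·24.71 = 71.02 kW
P_shaft = P_hyd/η = 71.02/0.70 = 101.5 kW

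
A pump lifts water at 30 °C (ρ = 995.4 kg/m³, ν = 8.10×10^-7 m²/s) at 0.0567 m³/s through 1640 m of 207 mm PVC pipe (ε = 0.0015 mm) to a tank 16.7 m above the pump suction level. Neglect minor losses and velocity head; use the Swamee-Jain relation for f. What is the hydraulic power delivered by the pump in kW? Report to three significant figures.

V = 4Q/(πD²) = 1.685 m/s; Re = 4.31×10^5; ε/D = 7.25×10^-6; f = 0.01355
h_f = f(L/D)V²/2g = 15.54 m
Total head H = z + h_f = 16.7 + 15.54 = 32.24 m
P_hyd = ρgQH = 995.4·9.81·0.0567·32.24 = 17.85 kW

P_hyd ≈ 17.8 kW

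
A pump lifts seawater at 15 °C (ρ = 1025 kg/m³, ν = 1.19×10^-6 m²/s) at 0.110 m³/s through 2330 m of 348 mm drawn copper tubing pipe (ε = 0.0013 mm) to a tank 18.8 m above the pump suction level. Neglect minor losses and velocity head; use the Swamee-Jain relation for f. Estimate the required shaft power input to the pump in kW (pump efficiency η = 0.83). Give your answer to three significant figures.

V = 4Q/(πD²) = 1.156 m/s; Re = 3.38×10^5; ε/D = 3.74×10^-6; f = 0.01410
h_f = f(L/D)V²/2g = 6.437 m
Total head H = z + h_f = 18.8 + 6.437 = 25.24 m
P_hyd = ρgQH = 1025·9.81·0.110·25.24 = 27.91 kW
P_shaft = P_hyd/η = 27.91/0.83 = 33.63 kW

P_shaft ≈ 33.6 kW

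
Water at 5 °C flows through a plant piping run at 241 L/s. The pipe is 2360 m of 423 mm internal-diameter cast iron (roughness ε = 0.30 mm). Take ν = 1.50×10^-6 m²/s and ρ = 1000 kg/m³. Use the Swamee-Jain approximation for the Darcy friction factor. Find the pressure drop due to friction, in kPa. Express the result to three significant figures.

Δp ≈ 156 kPa

V = 4Q/(πD²) = 4·0.241/(π·0.423²) = 1.715 m/s
Re = VD/ν = 1.715·0.423/1.50×10^-6 = 4.84×10^5 → turbulent
ε/D = 0.30/423 = 7.09×10^-4
Swamee-Jain: f = 0.01900
h_f = f(L/D)V²/(2g) = 0.01900·(2360/0.423)·1.715²/(2·9.81) = 15.89 m
Δp = ρg·h_f = 1000·9.81·15.89 = 155.8 kPa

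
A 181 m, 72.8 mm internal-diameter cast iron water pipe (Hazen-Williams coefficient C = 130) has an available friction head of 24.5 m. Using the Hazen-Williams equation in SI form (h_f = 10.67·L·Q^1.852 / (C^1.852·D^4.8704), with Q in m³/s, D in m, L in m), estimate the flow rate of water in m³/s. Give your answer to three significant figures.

Q ≈ 0.0125 m³/s

Rearranging: Q = [h_f·C^1.852·D^4.8704 / (10.67·L)]^(1/1.852)
Q = [24.5·130^1.852·0.0728^4.8704 / (10.67·181)]^0.540 = 0.01252 m³/s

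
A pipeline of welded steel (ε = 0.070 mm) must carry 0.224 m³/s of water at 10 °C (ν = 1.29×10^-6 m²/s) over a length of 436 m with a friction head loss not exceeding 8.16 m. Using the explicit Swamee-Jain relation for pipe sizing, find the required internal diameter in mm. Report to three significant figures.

D ≈ 325 mm

Swamee-Jain (Type III): D = 0.66·[ε^1.25·(LQ²/(gh_f))^4.75 + ν·Q^9.4·(L/(gh_f))^5.2]^0.04
LQ²/(gh_f) = 0.2733; L/(gh_f) = 5.447
Term 1 = ε^1.25·(…)^4.75 = 1.35×10^-8; Term 2 = ν·Q^9.4·(…)^5.2 = 6.77×10^-9
D = 0.66·(1.35×10^-8 + 6.77×10^-9)^0.04 = 0.3250 m = 325 mm
Check: V = 2.70 m/s, Re = 6.80×10^5, f = 0.01529, h_f = 7.63 m ≈ 8.16 m ✓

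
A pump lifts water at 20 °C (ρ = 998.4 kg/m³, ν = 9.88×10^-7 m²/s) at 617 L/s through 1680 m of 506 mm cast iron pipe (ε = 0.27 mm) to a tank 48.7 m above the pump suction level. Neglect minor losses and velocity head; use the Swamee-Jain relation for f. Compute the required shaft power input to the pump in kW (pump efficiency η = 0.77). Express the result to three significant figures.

V = 4Q/(πD²) = 3.068 m/s; Re = 1.57×10^6; ε/D = 5.34×10^-4; f = 0.01734
h_f = f(L/D)V²/2g = 27.62 m
Total head H = z + h_f = 48.7 + 27.62 = 76.32 m
P_hyd = ρgQH = 998.4·9.81·0.617·76.32 = 461.2 kW
P_shaft = P_hyd/η = 461.2/0.77 = 599.0 kW

P_shaft ≈ 599 kW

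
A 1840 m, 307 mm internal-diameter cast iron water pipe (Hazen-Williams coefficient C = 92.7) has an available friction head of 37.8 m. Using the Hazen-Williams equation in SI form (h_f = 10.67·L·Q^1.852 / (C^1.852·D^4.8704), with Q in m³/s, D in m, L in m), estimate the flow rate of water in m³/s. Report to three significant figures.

Rearranging: Q = [h_f·C^1.852·D^4.8704 / (10.67·L)]^(1/1.852)
Q = [37.8·92.7^1.852·0.307^4.8704 / (10.67·1840)]^0.540 = 0.1419 m³/s

Q ≈ 0.142 m³/s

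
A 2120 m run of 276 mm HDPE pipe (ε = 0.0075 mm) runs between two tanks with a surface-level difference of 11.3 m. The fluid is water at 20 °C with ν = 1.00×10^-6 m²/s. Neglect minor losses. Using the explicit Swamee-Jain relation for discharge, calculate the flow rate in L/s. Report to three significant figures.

Q ≈ 85.7 L/s

Swamee-Jain (Type II): Q = -0.965·√(gD⁵h_f/L)·ln[ε/(3.7D) + √(3.17ν²L/(gD³h_f))]
√(gD⁵h_f/L) = √(9.81·0.276⁵·11.3/2120) = 0.009151
ε/(3.7D) = 7.34×10^-6; √(3.17ν²L/(gD³h_f)) = 5.37×10^-5
Q = -0.965·0.009151·ln(6.104×10^-5) = 0.08569 m³/s
Check: V = 1.43 m/s, Re = 3.95×10^5, f = 0.01403, h_f = 11.3 m ≈ 11.3 m ✓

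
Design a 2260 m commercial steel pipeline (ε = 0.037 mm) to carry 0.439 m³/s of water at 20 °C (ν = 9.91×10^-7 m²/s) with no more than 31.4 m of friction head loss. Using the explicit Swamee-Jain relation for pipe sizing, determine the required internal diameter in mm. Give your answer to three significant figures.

D ≈ 434 mm

Swamee-Jain (Type III): D = 0.66·[ε^1.25·(LQ²/(gh_f))^4.75 + ν·Q^9.4·(L/(gh_f))^5.2]^0.04
LQ²/(gh_f) = 1.414; L/(gh_f) = 7.337
Term 1 = ε^1.25·(…)^4.75 = 1.50×10^-5; Term 2 = ν·Q^9.4·(…)^5.2 = 1.37×10^-5
D = 0.66·(1.50×10^-5 + 1.37×10^-5)^0.04 = 0.4343 m = 434 mm
Check: V = 2.96 m/s, Re = 1.30×10^6, f = 0.01299, h_f = 30.3 m ≈ 31.4 m ✓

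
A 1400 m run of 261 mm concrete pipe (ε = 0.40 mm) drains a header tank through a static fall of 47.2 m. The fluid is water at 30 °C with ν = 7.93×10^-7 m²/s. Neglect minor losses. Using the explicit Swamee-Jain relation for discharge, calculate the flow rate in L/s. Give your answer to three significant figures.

Swamee-Jain (Type II): Q = -0.965·√(gD⁵h_f/L)·ln[ε/(3.7D) + √(3.17ν²L/(gD³h_f))]
√(gD⁵h_f/L) = √(9.81·0.261⁵·47.2/1400) = 0.02001
ε/(3.7D) = 4.14×10^-4; √(3.17ν²L/(gD³h_f)) = 1.84×10^-5
Q = -0.965·0.02001·ln(4.326×10^-4) = 0.1496 m³/s
Check: V = 2.80 m/s, Re = 9.20×10^5, f = 0.02217, h_f = 47.4 m ≈ 47.2 m ✓

Q ≈ 150 L/s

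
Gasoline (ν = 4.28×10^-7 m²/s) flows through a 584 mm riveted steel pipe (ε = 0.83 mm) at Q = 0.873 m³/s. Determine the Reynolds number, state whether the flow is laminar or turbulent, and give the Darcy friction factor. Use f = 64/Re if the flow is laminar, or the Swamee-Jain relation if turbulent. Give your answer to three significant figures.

V = 4Q/(πD²) = 3.259 m/s
Re = VD/ν = 3.259·0.584/4.28×10^-7 = 4.45×10^6
Re > 4000 → turbulent; ε/D = 0.00142
Swamee-Jain: f = 0.02151

Re ≈ 4.45×10^6; turbulent; f ≈ 0.0215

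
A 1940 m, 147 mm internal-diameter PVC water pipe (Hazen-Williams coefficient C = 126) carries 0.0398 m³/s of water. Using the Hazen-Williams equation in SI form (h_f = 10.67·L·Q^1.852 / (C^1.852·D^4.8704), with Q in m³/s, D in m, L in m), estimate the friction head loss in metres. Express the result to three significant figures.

h_f = 10.67·1940·0.0398^1.852 / (126^1.852·0.147^4.8704) = 77.37 m

h_f ≈ 77.4 m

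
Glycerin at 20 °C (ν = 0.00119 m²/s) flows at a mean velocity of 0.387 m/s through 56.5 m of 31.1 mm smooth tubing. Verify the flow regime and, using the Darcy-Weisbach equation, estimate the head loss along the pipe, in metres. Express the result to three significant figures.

Re = VD/ν = 0.387·0.03110/0.00119 = 10.1 → laminar (Re < 2300)
f = 64/Re = 6.328
h_f = f(L/D)V²/(2g) = 6.328·(56.5/0.03110)·0.387²/(2·9.81) = 87.75 m

h_f ≈ 87.8 m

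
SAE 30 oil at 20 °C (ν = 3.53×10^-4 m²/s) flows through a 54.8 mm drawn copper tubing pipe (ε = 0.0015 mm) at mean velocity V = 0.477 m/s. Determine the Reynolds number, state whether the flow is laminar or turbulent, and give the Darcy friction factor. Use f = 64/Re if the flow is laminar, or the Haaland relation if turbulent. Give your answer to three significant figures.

Re = VD/ν = 0.4770·0.0548/3.53×10^-4 = 74.0
Re < 2300 → laminar → f = 64/Re = 0.8643

Re ≈ 74.0; laminar; f = 64/Re ≈ 0.864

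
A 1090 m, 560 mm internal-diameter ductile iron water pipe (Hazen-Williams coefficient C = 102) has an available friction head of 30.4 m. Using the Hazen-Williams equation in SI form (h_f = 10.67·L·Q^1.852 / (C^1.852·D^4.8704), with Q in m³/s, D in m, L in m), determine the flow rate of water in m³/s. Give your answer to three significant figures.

Q ≈ 0.895 m³/s

Rearranging: Q = [h_f·C^1.852·D^4.8704 / (10.67·L)]^(1/1.852)
Q = [30.4·102^1.852·0.560^4.8704 / (10.67·1090)]^0.540 = 0.8950 m³/s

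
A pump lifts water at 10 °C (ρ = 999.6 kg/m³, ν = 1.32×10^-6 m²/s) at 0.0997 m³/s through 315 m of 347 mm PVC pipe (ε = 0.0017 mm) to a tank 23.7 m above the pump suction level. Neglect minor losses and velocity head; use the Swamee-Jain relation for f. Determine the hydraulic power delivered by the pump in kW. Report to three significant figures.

V = 4Q/(πD²) = 1.054 m/s; Re = 2.77×10^5; ε/D = 4.90×10^-6; f = 0.01465
h_f = f(L/D)V²/2g = 0.7531 m
Total head H = z + h_f = 23.7 + 0.7531 = 24.45 m
P_hyd = ρgQH = 999.6·9.81·0.0997·24.45 = 23.91 kW

P_hyd ≈ 23.9 kW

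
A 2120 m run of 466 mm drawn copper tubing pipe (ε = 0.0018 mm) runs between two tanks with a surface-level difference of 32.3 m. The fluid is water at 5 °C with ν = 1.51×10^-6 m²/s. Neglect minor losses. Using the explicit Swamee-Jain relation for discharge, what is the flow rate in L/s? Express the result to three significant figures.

Swamee-Jain (Type II): Q = -0.965·√(gD⁵h_f/L)·ln[ε/(3.7D) + √(3.17ν²L/(gD³h_f))]
√(gD⁵h_f/L) = √(9.81·0.466⁵·32.3/2120) = 0.05731
ε/(3.7D) = 1.04×10^-6; √(3.17ν²L/(gD³h_f)) = 2.19×10^-5
Q = -0.965·0.05731·ln(2.290×10^-5) = 0.5909 m³/s
Check: V = 3.46 m/s, Re = 1.07×10^6, f = 0.01158, h_f = 32.2 m ≈ 32.3 m ✓

Q ≈ 591 L/s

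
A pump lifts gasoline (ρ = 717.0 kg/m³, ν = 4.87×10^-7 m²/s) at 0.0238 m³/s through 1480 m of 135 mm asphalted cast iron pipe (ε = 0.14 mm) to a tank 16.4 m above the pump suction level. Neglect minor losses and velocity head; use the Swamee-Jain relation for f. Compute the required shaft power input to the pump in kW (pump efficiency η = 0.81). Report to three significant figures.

P_shaft ≈ 9.96 kW

V = 4Q/(πD²) = 1.663 m/s; Re = 4.61×10^5; ε/D = 0.00104; f = 0.02057
h_f = f(L/D)V²/2g = 31.77 m
Total head H = z + h_f = 16.4 + 31.77 = 48.17 m
P_hyd = ρgQH = 717.0·9.81·0.0238·48.17 = 8.064 kW
P_shaft = P_hyd/η = 8.064/0.81 = 9.955 kW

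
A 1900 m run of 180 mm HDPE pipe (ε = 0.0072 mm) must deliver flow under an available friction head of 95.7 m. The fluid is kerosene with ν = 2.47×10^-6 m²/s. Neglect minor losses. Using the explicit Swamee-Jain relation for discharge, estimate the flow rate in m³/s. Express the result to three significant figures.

Q ≈ 0.0866 m³/s

Swamee-Jain (Type II): Q = -0.965·√(gD⁵h_f/L)·ln[ε/(3.7D) + √(3.17ν²L/(gD³h_f))]
√(gD⁵h_f/L) = √(9.81·0.180⁵·95.7/1900) = 0.009663
ε/(3.7D) = 1.08×10^-5; √(3.17ν²L/(gD³h_f)) = 8.19×10^-5
Q = -0.965·0.009663·ln(9.273×10^-5) = 0.08658 m³/s
Check: V = 3.40 m/s, Re = 2.48×10^5, f = 0.01531, h_f = 95.4 m ≈ 95.7 m ✓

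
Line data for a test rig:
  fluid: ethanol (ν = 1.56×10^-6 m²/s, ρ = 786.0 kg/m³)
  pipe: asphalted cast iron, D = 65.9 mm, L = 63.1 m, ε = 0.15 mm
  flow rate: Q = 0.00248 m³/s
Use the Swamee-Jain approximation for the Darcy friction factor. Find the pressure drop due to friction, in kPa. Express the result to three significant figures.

V = 4Q/(πD²) = 4·0.00248/(π·0.0659²) = 0.7271 m/s
Re = VD/ν = 0.7271·0.0659/1.56×10^-6 = 3.07×10^4 → turbulent
ε/D = 0.15/65.9 = 0.00228
Swamee-Jain: f = 0.02886
h_f = f(L/D)V²/(2g) = 0.02886·(63.1/0.0659)·0.7271²/(2·9.81) = 0.7447 m
Δp = ρg·h_f = 786.0·9.81·0.7447 = 5.742 kPa

Δp ≈ 5.74 kPa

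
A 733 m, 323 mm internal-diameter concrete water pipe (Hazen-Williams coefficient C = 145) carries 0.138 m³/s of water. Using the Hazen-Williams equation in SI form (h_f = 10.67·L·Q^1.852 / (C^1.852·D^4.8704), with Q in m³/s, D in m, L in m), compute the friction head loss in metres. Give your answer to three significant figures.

h_f = 10.67·733·0.138^1.852 / (145^1.852·0.323^4.8704) = 4.874 m

h_f ≈ 4.87 m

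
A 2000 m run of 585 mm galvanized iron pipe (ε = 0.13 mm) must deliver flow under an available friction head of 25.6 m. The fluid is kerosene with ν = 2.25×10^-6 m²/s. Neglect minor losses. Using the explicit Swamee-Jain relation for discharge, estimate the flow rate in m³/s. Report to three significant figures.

Swamee-Jain (Type II): Q = -0.965·√(gD⁵h_f/L)·ln[ε/(3.7D) + √(3.17ν²L/(gD³h_f))]
√(gD⁵h_f/L) = √(9.81·0.585⁵·25.6/2000) = 0.09275
ε/(3.7D) = 6.01×10^-5; √(3.17ν²L/(gD³h_f)) = 2.53×10^-5
Q = -0.965·0.09275·ln(8.533×10^-5) = 0.8386 m³/s
Check: V = 3.12 m/s, Re = 8.11×10^5, f = 0.01519, h_f = 25.8 m ≈ 25.6 m ✓

Q ≈ 0.839 m³/s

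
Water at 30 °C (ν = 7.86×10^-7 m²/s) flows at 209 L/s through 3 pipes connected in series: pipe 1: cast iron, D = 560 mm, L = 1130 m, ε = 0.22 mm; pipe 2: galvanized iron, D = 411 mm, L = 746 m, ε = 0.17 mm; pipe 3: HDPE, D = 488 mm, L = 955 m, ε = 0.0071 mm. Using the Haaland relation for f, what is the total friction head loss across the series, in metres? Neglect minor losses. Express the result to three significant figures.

Pipe 1: V = 0.8486 m/s, Re = 6.05×10^5, ε/D = 3.93×10^-4, f = 0.01670, h_1 = f(L/D)V²/2g = 1.237 m
Pipe 2: V = 1.575 m/s, Re = 8.24×10^5, ε/D = 4.14×10^-4, f = 0.01665, h_2 = f(L/D)V²/2g = 3.822 m
Pipe 3: V = 1.117 m/s, Re = 6.94×10^5, ε/D = 1.45×10^-5, f = 0.01254, h_3 = f(L/D)V²/2g = 1.562 m
Series → Q common, losses add: H = Σh = 6.621 m

H ≈ 6.62 m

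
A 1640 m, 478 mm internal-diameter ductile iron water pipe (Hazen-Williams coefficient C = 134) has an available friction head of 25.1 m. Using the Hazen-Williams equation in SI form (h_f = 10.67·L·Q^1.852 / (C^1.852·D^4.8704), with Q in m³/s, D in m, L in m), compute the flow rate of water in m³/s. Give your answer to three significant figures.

Q ≈ 0.561 m³/s

Rearranging: Q = [h_f·C^1.852·D^4.8704 / (10.67·L)]^(1/1.852)
Q = [25.1·134^1.852·0.478^4.8704 / (10.67·1640)]^0.540 = 0.5608 m³/s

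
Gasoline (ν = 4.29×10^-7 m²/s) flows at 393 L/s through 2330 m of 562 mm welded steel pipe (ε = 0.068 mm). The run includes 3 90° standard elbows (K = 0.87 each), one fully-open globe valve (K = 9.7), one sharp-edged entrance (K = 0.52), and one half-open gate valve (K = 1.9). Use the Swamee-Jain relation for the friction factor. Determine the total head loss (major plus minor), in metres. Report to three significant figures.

H_L ≈ 8.89 m

V = 4Q/(πD²) = 1.584 m/s; V²/2g = 0.1279 m
Re = 2.08×10^6, ε/D = 1.21×10^-4 → f = 0.01320 (Swamee-Jain)
Major: h_f = f(L/D)·V²/2g = 0.01320·4146·0.1279 = 7.003 m
Minor: ΣK = 14.7; h_m = ΣK·V²/2g = 1.884 m
Total H_L = 7.003 + 1.884 = 8.888 m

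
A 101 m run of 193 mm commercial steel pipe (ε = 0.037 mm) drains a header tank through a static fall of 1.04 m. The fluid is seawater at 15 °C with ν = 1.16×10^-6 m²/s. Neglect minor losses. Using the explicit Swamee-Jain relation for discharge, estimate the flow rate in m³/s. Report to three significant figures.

Q ≈ 0.0450 m³/s

Swamee-Jain (Type II): Q = -0.965·√(gD⁵h_f/L)·ln[ε/(3.7D) + √(3.17ν²L/(gD³h_f))]
√(gD⁵h_f/L) = √(9.81·0.193⁵·1.04/101) = 0.005201
ε/(3.7D) = 5.18×10^-5; √(3.17ν²L/(gD³h_f)) = 7.66×10^-5
Q = -0.965·0.005201·ln(1.285×10^-4) = 0.04497 m³/s
Check: V = 1.54 m/s, Re = 2.56×10^5, f = 0.01655, h_f = 1.04 m ≈ 1.04 m ✓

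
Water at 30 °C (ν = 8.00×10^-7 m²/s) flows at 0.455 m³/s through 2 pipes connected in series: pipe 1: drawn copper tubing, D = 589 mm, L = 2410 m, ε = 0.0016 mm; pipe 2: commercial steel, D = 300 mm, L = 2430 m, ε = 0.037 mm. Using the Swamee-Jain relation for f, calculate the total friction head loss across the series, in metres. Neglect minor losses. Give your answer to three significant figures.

H ≈ 232 m

Pipe 1: V = 1.670 m/s, Re = 1.23×10^6, ε/D = 2.72×10^-6, f = 0.01129, h_1 = f(L/D)V²/2g = 6.567 m
Pipe 2: V = 6.437 m/s, Re = 2.41×10^6, ε/D = 1.23×10^-4, f = 0.01315, h_2 = f(L/D)V²/2g = 225.0 m
Series → Q common, losses add: H = Σh = 231.6 m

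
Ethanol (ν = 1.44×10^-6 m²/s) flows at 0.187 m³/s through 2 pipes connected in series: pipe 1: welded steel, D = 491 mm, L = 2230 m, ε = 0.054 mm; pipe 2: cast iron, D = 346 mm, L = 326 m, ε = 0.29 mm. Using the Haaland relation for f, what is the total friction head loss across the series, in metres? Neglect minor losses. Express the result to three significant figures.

H ≈ 7.10 m

Pipe 1: V = 0.9876 m/s, Re = 3.37×10^5, ε/D = 1.10×10^-4, f = 0.01508, h_1 = f(L/D)V²/2g = 3.405 m
Pipe 2: V = 1.989 m/s, Re = 4.78×10^5, ε/D = 8.38×10^-4, f = 0.01947, h_2 = f(L/D)V²/2g = 3.699 m
Series → Q common, losses add: H = Σh = 7.104 m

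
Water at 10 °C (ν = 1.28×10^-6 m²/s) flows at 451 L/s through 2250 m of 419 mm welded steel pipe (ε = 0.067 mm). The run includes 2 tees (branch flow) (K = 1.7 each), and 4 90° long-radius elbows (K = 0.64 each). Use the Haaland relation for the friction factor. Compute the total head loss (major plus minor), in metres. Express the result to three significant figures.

H_L ≈ 44.5 m

V = 4Q/(πD²) = 3.271 m/s; V²/2g = 0.5453 m
Re = 1.07×10^6, ε/D = 1.60×10^-4 → f = 0.01407 (Haaland)
Major: h_f = f(L/D)·V²/2g = 0.01407·5370·0.5453 = 41.21 m
Minor: ΣK = 5.96; h_m = ΣK·V²/2g = 3.250 m
Total H_L = 41.21 + 3.250 = 44.46 m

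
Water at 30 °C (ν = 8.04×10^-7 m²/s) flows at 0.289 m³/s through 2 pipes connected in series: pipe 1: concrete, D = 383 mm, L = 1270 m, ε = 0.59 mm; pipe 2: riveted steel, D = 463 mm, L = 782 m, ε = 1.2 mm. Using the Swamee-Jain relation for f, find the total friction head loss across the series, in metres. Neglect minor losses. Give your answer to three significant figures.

H ≈ 30.0 m

Pipe 1: V = 2.508 m/s, Re = 1.19×10^6, ε/D = 0.00154, f = 0.02214, h_1 = f(L/D)V²/2g = 23.54 m
Pipe 2: V = 1.717 m/s, Re = 9.88×10^5, ε/D = 0.00259, f = 0.02535, h_2 = f(L/D)V²/2g = 6.429 m
Series → Q common, losses add: H = Σh = 29.97 m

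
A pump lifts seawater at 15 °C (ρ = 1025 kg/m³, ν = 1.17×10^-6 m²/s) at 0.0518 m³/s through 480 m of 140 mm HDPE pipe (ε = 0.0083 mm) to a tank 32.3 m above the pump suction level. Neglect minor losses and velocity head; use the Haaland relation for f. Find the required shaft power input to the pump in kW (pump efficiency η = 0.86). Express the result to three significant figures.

P_shaft ≈ 36.6 kW

V = 4Q/(πD²) = 3.365 m/s; Re = 4.03×10^5; ε/D = 5.93×10^-5; f = 0.01421
h_f = f(L/D)V²/2g = 28.13 m
Total head H = z + h_f = 32.3 + 28.13 = 60.43 m
P_hyd = ρgQH = 1025·9.81·0.0518·60.43 = 31.47 kW
P_shaft = P_hyd/η = 31.47/0.86 = 36.60 kW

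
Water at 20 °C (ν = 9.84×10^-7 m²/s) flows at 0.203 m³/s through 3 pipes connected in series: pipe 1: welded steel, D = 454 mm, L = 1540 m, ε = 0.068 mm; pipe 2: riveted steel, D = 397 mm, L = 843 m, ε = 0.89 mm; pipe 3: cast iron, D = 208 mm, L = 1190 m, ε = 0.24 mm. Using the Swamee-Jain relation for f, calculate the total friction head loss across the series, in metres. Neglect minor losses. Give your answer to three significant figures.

Pipe 1: V = 1.254 m/s, Re = 5.79×10^5, ε/D = 1.50×10^-4, f = 0.01481, h_1 = f(L/D)V²/2g = 4.026 m
Pipe 2: V = 1.640 m/s, Re = 6.62×10^5, ε/D = 0.00224, f = 0.02450, h_2 = f(L/D)V²/2g = 7.131 m
Pipe 3: V = 5.974 m/s, Re = 1.26×10^6, ε/D = 0.00115, f = 0.02063, h_3 = f(L/D)V²/2g = 214.7 m
Series → Q common, losses add: H = Σh = 225.9 m

H ≈ 226 m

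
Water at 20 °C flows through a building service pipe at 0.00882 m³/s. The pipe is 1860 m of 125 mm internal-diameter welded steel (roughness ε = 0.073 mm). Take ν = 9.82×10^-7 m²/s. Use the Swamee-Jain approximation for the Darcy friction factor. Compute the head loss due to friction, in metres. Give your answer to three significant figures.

h_f ≈ 8.23 m

V = 4Q/(πD²) = 4·0.00882/(π·0.125²) = 0.7187 m/s
Re = VD/ν = 0.7187·0.125/9.82×10^-7 = 9.15×10^4 → turbulent
ε/D = 0.073/125 = 5.84×10^-4
Swamee-Jain: f = 0.02100
h_f = f(L/D)V²/(2g) = 0.02100·(1860/0.125)·0.7187²/(2·9.81) = 8.227 m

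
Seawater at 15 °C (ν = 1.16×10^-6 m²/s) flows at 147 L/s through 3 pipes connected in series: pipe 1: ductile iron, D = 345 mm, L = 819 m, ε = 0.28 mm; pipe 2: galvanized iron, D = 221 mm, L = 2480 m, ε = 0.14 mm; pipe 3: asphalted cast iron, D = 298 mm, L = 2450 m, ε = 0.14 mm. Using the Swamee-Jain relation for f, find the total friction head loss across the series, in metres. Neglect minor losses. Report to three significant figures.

Pipe 1: V = 1.572 m/s, Re = 4.68×10^5, ε/D = 8.12×10^-4, f = 0.01954, h_1 = f(L/D)V²/2g = 5.845 m
Pipe 2: V = 3.832 m/s, Re = 7.30×10^5, ε/D = 6.33×10^-4, f = 0.01830, h_2 = f(L/D)V²/2g = 153.7 m
Pipe 3: V = 2.108 m/s, Re = 5.41×10^5, ε/D = 4.70×10^-4, f = 0.01751, h_3 = f(L/D)V²/2g = 32.60 m
Series → Q common, losses add: H = Σh = 192.2 m

H ≈ 192 m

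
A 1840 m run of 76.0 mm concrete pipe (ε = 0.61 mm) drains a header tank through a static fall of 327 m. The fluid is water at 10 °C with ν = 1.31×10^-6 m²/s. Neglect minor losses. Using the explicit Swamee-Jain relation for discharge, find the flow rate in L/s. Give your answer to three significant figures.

Q ≈ 12.4 L/s

Swamee-Jain (Type II): Q = -0.965·√(gD⁵h_f/L)·ln[ε/(3.7D) + √(3.17ν²L/(gD³h_f))]
√(gD⁵h_f/L) = √(9.81·0.0760⁵·327/1840) = 0.002102
ε/(3.7D) = 0.00217; √(3.17ν²L/(gD³h_f)) = 8.43×10^-5
Q = -0.965·0.002102·ln(0.002254) = 0.01237 m³/s
Check: V = 2.73 m/s, Re = 1.58×10^5, f = 0.03586, h_f = 329 m ≈ 327 m ✓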